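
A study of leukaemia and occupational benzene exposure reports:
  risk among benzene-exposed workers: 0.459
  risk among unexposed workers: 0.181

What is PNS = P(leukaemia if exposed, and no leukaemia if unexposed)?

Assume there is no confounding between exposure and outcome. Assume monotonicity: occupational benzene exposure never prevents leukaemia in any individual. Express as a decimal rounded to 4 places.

PNS ≈ 0.2780

Let p₁ = 0.459, p₀ = 0.181.
Under exogeneity and monotonicity, PNS = p₁ − p₀.
PNS = 0.459 − 0.181 = 0.278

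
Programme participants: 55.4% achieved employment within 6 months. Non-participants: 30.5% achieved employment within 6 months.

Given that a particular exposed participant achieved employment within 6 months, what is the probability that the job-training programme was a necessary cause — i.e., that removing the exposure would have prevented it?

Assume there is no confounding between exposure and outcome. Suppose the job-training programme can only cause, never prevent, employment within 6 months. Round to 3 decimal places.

PN ≈ 0.449

p₁ = 0.554, p₀ = 0.305.
Under exogeneity and monotonicity, PN = (p₁ − p₀) / p₁.
PN = (0.554 − 0.305) / 0.554 = 0.249 / 0.554 ≈ 0.4495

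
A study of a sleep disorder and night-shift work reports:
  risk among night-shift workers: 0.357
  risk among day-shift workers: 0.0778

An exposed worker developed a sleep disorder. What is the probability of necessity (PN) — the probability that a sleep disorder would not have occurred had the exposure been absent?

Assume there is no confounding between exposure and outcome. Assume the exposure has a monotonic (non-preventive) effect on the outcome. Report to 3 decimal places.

PN ≈ 0.782

Let p₁ = 0.357, p₀ = 0.0778.
Under exogeneity and monotonicity, PN = (p₁ − p₀) / p₁.
PN = (0.357 − 0.0778) / 0.357 = 0.2792 / 0.357 ≈ 0.7821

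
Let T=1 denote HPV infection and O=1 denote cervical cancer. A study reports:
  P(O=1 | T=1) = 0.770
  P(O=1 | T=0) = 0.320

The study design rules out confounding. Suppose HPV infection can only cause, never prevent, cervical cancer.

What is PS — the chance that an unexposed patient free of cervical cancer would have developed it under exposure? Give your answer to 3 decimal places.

PS ≈ 0.662

Let p₁ = 0.77, p₀ = 0.32.
Under exogeneity and monotonicity, PS = (p₁ − p₀) / (1 − p₀).
PS = (0.77 − 0.32) / (1 − 0.32) = 0.45 / 0.68 ≈ 0.6618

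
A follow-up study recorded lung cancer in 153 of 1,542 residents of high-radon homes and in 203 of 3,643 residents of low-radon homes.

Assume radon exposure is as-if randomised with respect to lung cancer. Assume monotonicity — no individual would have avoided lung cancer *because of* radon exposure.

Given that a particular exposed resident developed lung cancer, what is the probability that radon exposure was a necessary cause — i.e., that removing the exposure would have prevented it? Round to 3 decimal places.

PN ≈ 0.438

p₁ = P(outcome | exposed) = 153/1542 = 0.099222
p₀ = P(outcome | unexposed) = 203/3643 = 0.055723
Under exogeneity and monotonicity, PN = (p₁ − p₀) / p₁.
PN = (0.099222 − 0.055723) / 0.099222 = 0.043498 / 0.099222 ≈ 0.4384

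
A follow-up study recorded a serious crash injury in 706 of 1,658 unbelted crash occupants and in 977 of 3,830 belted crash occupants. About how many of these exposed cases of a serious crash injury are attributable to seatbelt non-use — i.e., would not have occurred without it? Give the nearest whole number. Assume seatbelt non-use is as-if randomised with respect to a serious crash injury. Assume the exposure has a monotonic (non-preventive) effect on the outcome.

about 283 cases

p₁ = P(outcome | exposed) = 706/1658 = 0.42581
p₀ = P(outcome | unexposed) = 977/3830 = 0.25509
PN = (p₁ − p₀)/p₁ = (0.42581 − 0.25509) / 0.42581 ≈ 0.40093.
Attributable cases ≈ PN × (exposed cases) = 0.40093 × 706 ≈ 283.06.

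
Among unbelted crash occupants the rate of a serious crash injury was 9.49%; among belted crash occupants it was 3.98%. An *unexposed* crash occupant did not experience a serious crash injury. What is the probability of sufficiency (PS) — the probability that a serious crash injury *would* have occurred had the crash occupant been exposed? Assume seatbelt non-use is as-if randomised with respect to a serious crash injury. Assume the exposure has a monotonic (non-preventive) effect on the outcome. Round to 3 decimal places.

PS ≈ 0.057

p₁ = 0.0949, p₀ = 0.0398.
Under exogeneity and monotonicity, PS = (p₁ − p₀) / (1 − p₀).
PS = (0.0949 − 0.0398) / (1 − 0.0398) = 0.0551 / 0.9602 ≈ 0.0574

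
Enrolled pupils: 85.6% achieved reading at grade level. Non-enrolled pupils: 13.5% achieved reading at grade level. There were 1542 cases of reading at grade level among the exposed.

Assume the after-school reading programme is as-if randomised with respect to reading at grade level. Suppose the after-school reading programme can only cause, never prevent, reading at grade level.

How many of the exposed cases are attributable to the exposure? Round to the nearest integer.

about 1299 cases

p₁ = 0.856, p₀ = 0.135.
PN = (p₁ − p₀)/p₁ = (0.856 − 0.135) / 0.856 ≈ 0.84229.
Attributable cases ≈ PN × (exposed cases) = 0.84229 × 1542 ≈ 1298.81.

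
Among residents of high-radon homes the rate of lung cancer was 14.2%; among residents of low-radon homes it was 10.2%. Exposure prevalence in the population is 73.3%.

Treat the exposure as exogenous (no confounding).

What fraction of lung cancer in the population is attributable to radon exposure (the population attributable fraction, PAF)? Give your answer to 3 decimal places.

p₁ = 0.142, p₀ = 0.102.
Overall risk P(Y=1) = π·p₁ + (1−π)·p₀ = 0.733×0.142 + 0.267×0.102 = 0.13132.
Under exogeneity, PAF = [P(Y=1) − p₀] / P(Y=1).
PAF = (0.13132 − 0.102) / 0.13132 ≈ 0.2233

PAF ≈ 0.223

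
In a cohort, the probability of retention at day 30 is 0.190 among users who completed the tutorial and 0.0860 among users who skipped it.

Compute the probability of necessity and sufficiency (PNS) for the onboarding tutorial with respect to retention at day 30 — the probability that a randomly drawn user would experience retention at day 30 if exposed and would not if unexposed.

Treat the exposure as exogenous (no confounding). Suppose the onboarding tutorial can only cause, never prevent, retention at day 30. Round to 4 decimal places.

PNS ≈ 0.1040

Let p₁ = 0.19, p₀ = 0.086.
Under exogeneity and monotonicity, PNS = p₁ − p₀.
PNS = 0.19 − 0.086 = 0.104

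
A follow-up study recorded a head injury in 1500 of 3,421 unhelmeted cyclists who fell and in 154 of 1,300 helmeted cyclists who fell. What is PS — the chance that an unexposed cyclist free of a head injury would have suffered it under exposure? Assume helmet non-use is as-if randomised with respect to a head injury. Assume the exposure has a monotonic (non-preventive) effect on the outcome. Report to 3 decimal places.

p₁ = P(outcome | exposed) = 1500/3421 = 0.43847
p₀ = P(outcome | unexposed) = 154/1300 = 0.11846
Under exogeneity and monotonicity, PS = (p₁ − p₀) / (1 − p₀).
PS = (0.43847 − 0.11846) / (1 − 0.11846) = 0.32001 / 0.88154 ≈ 0.3630

PS ≈ 0.363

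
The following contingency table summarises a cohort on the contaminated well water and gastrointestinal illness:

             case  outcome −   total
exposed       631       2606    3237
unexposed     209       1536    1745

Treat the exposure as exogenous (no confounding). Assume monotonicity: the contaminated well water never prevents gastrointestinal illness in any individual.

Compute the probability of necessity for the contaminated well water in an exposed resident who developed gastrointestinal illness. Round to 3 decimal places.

p₁ = P(outcome | exposed) = 631/3237 = 0.19493
p₀ = P(outcome | unexposed) = 209/1745 = 0.11977
Under exogeneity and monotonicity, PN = (p₁ − p₀)/p₁.
PN = (0.19493 − 0.11977) / 0.19493 ≈ 0.3856

PN ≈ 0.386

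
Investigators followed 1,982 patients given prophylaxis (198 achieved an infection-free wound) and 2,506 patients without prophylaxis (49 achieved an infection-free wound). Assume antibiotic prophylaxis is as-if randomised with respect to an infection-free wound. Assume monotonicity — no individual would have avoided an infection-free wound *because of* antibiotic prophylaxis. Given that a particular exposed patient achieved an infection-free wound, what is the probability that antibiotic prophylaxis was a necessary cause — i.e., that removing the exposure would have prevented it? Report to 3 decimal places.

p₁ = P(outcome | exposed) = 198/1982 = 0.099899
p₀ = P(outcome | unexposed) = 49/2506 = 0.019553
Under exogeneity and monotonicity, PN = (p₁ − p₀) / p₁.
PN = (0.099899 − 0.019553) / 0.099899 = 0.080346 / 0.099899 ≈ 0.8043

PN ≈ 0.804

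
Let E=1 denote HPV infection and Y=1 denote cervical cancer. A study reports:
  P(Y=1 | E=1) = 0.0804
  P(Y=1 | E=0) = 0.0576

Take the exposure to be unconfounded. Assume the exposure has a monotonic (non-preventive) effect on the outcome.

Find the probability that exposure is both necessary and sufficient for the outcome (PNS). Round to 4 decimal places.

PNS ≈ 0.0228

Let p₁ = 0.0804, p₀ = 0.0576.
Under exogeneity and monotonicity, PNS = p₁ − p₀.
PNS = 0.0804 − 0.0576 = 0.0228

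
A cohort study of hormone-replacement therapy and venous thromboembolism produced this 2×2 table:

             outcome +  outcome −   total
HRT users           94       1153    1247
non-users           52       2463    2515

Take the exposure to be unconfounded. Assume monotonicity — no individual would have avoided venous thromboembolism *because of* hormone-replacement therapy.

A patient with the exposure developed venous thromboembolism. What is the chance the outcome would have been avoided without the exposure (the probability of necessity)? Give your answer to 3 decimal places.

PN ≈ 0.726

p₁ = P(outcome | exposed) = 94/1247 = 0.075381
p₀ = P(outcome | unexposed) = 52/2515 = 0.020676
Under exogeneity and monotonicity, PN = (p₁ − p₀)/p₁.
PN = (0.075381 − 0.020676) / 0.075381 ≈ 0.7257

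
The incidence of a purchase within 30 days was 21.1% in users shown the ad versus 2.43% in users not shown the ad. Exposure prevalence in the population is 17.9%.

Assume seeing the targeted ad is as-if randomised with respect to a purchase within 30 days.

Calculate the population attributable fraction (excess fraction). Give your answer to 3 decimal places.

PAF ≈ 0.579

p₁ = 0.211, p₀ = 0.0243.
Overall risk P(Y=1) = π·p₁ + (1−π)·p₀ = 0.179×0.211 + 0.821×0.0243 = 0.057719.
Under exogeneity, PAF = [P(Y=1) − p₀] / P(Y=1).
PAF = (0.057719 − 0.0243) / 0.057719 ≈ 0.5790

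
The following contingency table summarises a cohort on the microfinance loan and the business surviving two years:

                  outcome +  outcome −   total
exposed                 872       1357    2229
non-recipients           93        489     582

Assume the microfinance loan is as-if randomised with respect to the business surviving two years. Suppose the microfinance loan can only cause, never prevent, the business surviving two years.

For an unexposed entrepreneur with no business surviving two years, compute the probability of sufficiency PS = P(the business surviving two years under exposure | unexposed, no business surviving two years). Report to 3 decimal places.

p₁ = P(outcome | exposed) = 872/2229 = 0.39121
p₀ = P(outcome | unexposed) = 93/582 = 0.15979
Under exogeneity and monotonicity, PS = (p₁ − p₀) / (1 − p₀).
PS = (0.39121 − 0.15979) / (1 − 0.15979) = 0.23141 / 0.84021 ≈ 0.2754

PS ≈ 0.275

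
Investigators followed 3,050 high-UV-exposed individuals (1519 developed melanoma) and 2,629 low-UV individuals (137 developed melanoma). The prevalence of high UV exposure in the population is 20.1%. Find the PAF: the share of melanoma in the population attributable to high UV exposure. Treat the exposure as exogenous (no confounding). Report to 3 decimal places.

PAF ≈ 0.632

p₁ = P(outcome | exposed) = 1519/3050 = 0.49803
p₀ = P(outcome | unexposed) = 137/2629 = 0.052111
Overall risk P(Y=1) = π·p₁ + (1−π)·p₀ = 0.201×0.49803 + 0.799×0.052111 = 0.14174.
Under exogeneity, PAF = [P(Y=1) − p₀] / P(Y=1).
PAF = (0.14174 − 0.052111) / 0.14174 ≈ 0.6324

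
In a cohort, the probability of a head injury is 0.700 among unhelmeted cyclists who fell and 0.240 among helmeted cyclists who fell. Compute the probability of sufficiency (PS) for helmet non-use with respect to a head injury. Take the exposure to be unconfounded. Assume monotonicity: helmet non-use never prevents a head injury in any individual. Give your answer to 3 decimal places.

Let p₁ = 0.7, p₀ = 0.24.
Under exogeneity and monotonicity, PS = (p₁ − p₀) / (1 − p₀).
PS = (0.7 − 0.24) / (1 − 0.24) = 0.46 / 0.76 ≈ 0.6053

PS ≈ 0.605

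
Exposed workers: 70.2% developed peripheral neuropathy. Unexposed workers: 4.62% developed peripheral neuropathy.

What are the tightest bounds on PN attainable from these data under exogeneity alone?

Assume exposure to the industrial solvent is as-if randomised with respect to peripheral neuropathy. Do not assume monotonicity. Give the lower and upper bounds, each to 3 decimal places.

p₁ = 0.702, p₀ = 0.0462.
Under exogeneity alone the bounds on PN are max{0,(p₁−p₀)/p₁} ≤ PN ≤ min{1,(1−p₀)/p₁}.
  lower = (p₁ − p₀)/p₁ = 0.6558 / 0.702 ≈ 0.9342
  upper = min{1, (1 − p₀)/p₁} = 0.9538 / 0.702 ≈ 1.3587 → capped at 1

0.934 ≤ PN ≤ 1.000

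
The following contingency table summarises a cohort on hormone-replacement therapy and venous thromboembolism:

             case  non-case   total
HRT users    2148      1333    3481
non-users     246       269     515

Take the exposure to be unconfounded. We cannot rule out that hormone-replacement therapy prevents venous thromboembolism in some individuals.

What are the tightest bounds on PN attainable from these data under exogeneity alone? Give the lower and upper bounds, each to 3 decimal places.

0.226 ≤ PN ≤ 0.846

p₁ = P(outcome | exposed) = 2148/3481 = 0.61706
p₀ = P(outcome | unexposed) = 246/515 = 0.47767
Under exogeneity alone the bounds on PN are max{0,(p₁−p₀)/p₁} ≤ PN ≤ min{1,(1−p₀)/p₁}.
  lower = (p₁ − p₀)/p₁ = 0.13939 / 0.61706 ≈ 0.2259
  upper = min{1, (1 − p₀)/p₁} = 0.52233 / 0.61706 ≈ 0.8465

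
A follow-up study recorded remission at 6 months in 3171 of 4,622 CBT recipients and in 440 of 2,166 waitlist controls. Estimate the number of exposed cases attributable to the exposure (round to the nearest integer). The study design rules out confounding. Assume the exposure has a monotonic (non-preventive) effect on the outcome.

p₁ = P(outcome | exposed) = 3171/4622 = 0.68607
p₀ = P(outcome | unexposed) = 440/2166 = 0.20314
PN = (p₁ − p₀)/p₁ = (0.68607 − 0.20314) / 0.68607 ≈ 0.70391.
Attributable cases ≈ PN × (exposed cases) = 0.70391 × 3171 ≈ 2232.09.

about 2232 cases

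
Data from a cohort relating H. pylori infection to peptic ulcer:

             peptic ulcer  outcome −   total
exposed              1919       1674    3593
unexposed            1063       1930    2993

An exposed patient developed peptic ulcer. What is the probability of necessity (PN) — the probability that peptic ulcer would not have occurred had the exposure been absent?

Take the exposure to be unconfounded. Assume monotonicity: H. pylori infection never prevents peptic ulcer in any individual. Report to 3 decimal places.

PN ≈ 0.335

p₁ = P(outcome | exposed) = 1919/3593 = 0.53409
p₀ = P(outcome | unexposed) = 1063/2993 = 0.35516
Under exogeneity and monotonicity, PN = (p₁ − p₀) / p₁.
PN = (0.53409 − 0.35516) / 0.53409 = 0.17893 / 0.53409 ≈ 0.3350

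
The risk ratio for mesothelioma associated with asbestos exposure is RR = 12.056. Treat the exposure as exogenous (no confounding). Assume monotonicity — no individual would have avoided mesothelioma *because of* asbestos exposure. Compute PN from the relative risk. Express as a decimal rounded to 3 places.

PN ≈ 0.917

Under exogeneity and monotonicity, PN = (RR − 1) / RR = 1 − 1/RR.
PN = (12.056 − 1) / 12.056 = 11.06 / 12.056 ≈ 0.9171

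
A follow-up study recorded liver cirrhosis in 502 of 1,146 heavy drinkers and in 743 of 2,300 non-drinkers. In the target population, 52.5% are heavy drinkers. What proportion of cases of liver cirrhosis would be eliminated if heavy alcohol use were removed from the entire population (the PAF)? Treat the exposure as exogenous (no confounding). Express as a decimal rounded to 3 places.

PAF ≈ 0.157

p₁ = P(outcome | exposed) = 502/1146 = 0.43805
p₀ = P(outcome | unexposed) = 743/2300 = 0.32304
Overall risk P(Y=1) = π·p₁ + (1−π)·p₀ = 0.525×0.43805 + 0.475×0.32304 = 0.38342.
Under exogeneity, PAF = [P(Y=1) − p₀] / P(Y=1).
PAF = (0.38342 − 0.32304) / 0.38342 ≈ 0.1575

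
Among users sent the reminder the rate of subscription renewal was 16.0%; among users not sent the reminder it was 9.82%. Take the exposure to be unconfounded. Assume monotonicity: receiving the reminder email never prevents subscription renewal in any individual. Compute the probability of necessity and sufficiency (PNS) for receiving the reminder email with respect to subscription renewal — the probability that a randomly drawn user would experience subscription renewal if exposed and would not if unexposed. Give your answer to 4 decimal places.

PNS ≈ 0.0618

p₁ = 0.16, p₀ = 0.0982.
Under exogeneity and monotonicity, PNS = p₁ − p₀.
PNS = 0.16 − 0.0982 = 0.0618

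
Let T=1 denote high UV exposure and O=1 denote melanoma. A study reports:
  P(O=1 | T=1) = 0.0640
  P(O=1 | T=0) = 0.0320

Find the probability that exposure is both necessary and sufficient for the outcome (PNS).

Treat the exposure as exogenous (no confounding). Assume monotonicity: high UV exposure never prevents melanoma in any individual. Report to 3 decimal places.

PNS ≈ 0.032

Let p₁ = 0.064, p₀ = 0.032.
Under exogeneity and monotonicity, PNS = p₁ − p₀.
PNS = 0.064 − 0.032 = 0.032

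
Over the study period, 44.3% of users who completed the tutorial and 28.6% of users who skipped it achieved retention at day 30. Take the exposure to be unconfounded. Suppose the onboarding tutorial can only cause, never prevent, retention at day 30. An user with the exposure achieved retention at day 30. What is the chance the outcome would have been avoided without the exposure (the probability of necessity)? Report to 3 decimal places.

PN ≈ 0.354

p₁ = 0.443, p₀ = 0.286.
Under exogeneity and monotonicity, PN = (p₁ − p₀) / p₁.
PN = (0.443 − 0.286) / 0.443 = 0.157 / 0.443 ≈ 0.3544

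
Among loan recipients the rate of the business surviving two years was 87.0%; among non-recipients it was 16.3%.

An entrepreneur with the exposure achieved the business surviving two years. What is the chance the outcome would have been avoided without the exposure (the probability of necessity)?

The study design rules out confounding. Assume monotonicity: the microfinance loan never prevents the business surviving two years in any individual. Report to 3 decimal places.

PN ≈ 0.813

p₁ = 0.87, p₀ = 0.163.
Under exogeneity and monotonicity, PN = (p₁ − p₀) / p₁.
PN = (0.87 − 0.163) / 0.87 = 0.707 / 0.87 ≈ 0.8126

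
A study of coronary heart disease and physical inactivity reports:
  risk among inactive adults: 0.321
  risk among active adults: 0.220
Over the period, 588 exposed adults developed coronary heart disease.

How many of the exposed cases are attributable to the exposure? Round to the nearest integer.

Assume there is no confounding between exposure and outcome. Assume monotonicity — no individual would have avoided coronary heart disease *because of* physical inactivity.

about 185 cases

Let p₁ = 0.321, p₀ = 0.22.
PN = (p₁ − p₀)/p₁ = (0.321 − 0.22) / 0.321 ≈ 0.31464.
Attributable cases ≈ PN × (exposed cases) = 0.31464 × 588 ≈ 185.01.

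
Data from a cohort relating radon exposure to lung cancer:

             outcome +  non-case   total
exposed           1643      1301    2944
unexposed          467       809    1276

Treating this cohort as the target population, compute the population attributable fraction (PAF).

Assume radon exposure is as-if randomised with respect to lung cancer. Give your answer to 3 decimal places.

p₁ = P(outcome | exposed) = 1643/2944 = 0.55808
p₀ = P(outcome | unexposed) = 467/1276 = 0.36599
Exposure prevalence π = 2944/4220 = 0.69763; overall risk P(Y=1) = 0.5.
Under exogeneity, PAF = [P(Y=1) − p₀]/P(Y=1).
PAF = (0.5 − 0.36599) / 0.5 ≈ 0.2680

PAF ≈ 0.268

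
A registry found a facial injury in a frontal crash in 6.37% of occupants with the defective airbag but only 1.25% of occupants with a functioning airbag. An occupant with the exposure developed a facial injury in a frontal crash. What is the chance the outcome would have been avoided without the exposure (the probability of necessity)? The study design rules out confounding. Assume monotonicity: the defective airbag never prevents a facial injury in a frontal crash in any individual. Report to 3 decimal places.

PN ≈ 0.804

p₁ = 0.0637, p₀ = 0.0125.
Under exogeneity and monotonicity, PN = (p₁ − p₀) / p₁.
PN = (0.0637 − 0.0125) / 0.0637 = 0.0512 / 0.0637 ≈ 0.8038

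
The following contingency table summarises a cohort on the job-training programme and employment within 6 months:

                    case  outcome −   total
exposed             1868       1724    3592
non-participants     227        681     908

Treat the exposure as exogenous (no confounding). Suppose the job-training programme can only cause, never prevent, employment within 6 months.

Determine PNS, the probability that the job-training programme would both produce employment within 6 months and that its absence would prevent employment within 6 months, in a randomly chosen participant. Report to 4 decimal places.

PNS ≈ 0.2700

p₁ = P(outcome | exposed) = 1868/3592 = 0.52004
p₀ = P(outcome | unexposed) = 227/908 = 0.25
Under exogeneity and monotonicity, PNS = p₁ − p₀.
PNS = 0.52004 − 0.25 = 0.27004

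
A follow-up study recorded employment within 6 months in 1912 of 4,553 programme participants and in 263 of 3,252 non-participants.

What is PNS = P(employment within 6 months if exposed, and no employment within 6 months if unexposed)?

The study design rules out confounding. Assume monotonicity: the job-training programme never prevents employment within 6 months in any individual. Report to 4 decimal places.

PNS ≈ 0.3391

p₁ = P(outcome | exposed) = 1912/4553 = 0.41994
p₀ = P(outcome | unexposed) = 263/3252 = 0.080873
Under exogeneity and monotonicity, PNS = p₁ − p₀.
PNS = 0.41994 − 0.080873 = 0.33907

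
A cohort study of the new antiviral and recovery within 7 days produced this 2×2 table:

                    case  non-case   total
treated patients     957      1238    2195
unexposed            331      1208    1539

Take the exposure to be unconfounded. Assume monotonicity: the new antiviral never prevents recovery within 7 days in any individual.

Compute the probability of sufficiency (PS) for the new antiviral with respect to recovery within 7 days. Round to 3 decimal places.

p₁ = P(outcome | exposed) = 957/2195 = 0.43599
p₀ = P(outcome | unexposed) = 331/1539 = 0.21507
Under exogeneity and monotonicity, PS = (p₁ − p₀) / (1 − p₀).
PS = (0.43599 − 0.21507) / (1 − 0.21507) = 0.22092 / 0.78493 ≈ 0.2814

PS ≈ 0.281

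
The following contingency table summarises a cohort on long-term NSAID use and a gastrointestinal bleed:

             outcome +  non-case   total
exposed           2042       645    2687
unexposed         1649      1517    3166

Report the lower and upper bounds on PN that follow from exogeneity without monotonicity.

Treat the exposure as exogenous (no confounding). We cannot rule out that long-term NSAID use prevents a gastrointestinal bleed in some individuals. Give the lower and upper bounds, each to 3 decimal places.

0.315 ≤ PN ≤ 0.631

p₁ = P(outcome | exposed) = 2042/2687 = 0.75996
p₀ = P(outcome | unexposed) = 1649/3166 = 0.52085
Under exogeneity alone the bounds on PN are max{0,(p₁−p₀)/p₁} ≤ PN ≤ min{1,(1−p₀)/p₁}.
  lower = (p₁ − p₀)/p₁ = 0.23911 / 0.75996 ≈ 0.3146
  upper = min{1, (1 − p₀)/p₁} = 0.47915 / 0.75996 ≈ 0.6305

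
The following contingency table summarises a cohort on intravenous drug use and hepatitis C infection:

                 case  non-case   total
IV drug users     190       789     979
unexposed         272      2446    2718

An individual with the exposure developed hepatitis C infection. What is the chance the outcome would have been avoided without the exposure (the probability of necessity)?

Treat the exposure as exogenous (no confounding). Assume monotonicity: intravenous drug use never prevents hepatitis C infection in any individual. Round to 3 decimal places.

p₁ = P(outcome | exposed) = 190/979 = 0.19408
p₀ = P(outcome | unexposed) = 272/2718 = 0.10007
Under exogeneity and monotonicity, PN = (p₁ − p₀) / p₁.
PN = (0.19408 − 0.10007) / 0.19408 = 0.094002 / 0.19408 ≈ 0.4844

PN ≈ 0.484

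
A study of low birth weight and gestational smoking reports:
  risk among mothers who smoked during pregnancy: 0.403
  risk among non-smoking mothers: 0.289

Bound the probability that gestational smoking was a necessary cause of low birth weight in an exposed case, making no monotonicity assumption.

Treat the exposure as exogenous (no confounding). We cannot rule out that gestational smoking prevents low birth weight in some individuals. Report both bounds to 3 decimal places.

0.283 ≤ PN ≤ 1.000

Let p₁ = 0.403, p₀ = 0.289.
Under exogeneity alone the bounds on PN are max{0,(p₁−p₀)/p₁} ≤ PN ≤ min{1,(1−p₀)/p₁}.
  lower = (p₁ − p₀)/p₁ = 0.114 / 0.403 ≈ 0.2829
  upper = min{1, (1 − p₀)/p₁} = 0.711 / 0.403 ≈ 1.7643 → capped at 1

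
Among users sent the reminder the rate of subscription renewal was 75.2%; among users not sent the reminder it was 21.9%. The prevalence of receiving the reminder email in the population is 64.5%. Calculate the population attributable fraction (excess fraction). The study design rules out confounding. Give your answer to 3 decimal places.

p₁ = 0.752, p₀ = 0.219.
Overall risk P(Y=1) = π·p₁ + (1−π)·p₀ = 0.645×0.752 + 0.355×0.219 = 0.56278.
Under exogeneity, PAF = [P(Y=1) − p₀] / P(Y=1).
PAF = (0.56278 − 0.219) / 0.56278 ≈ 0.6109

PAF ≈ 0.611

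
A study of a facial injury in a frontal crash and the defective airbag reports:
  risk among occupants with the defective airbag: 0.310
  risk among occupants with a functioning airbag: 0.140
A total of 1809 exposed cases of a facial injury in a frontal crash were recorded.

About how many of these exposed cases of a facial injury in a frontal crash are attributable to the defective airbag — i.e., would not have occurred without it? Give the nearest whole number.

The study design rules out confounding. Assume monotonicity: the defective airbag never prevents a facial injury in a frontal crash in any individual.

about 992 cases

Let p₁ = 0.31, p₀ = 0.14.
PN = (p₁ − p₀)/p₁ = (0.31 − 0.14) / 0.31 ≈ 0.54839.
Attributable cases ≈ PN × (exposed cases) = 0.54839 × 1809 ≈ 992.03.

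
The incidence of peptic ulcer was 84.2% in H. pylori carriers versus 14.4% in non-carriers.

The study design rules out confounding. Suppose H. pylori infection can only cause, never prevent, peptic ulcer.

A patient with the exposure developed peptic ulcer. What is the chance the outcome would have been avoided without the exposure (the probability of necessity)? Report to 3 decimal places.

PN ≈ 0.829

p₁ = 0.842, p₀ = 0.144.
Under exogeneity and monotonicity, PN = (p₁ − p₀) / p₁.
PN = (0.842 − 0.144) / 0.842 = 0.698 / 0.842 ≈ 0.8290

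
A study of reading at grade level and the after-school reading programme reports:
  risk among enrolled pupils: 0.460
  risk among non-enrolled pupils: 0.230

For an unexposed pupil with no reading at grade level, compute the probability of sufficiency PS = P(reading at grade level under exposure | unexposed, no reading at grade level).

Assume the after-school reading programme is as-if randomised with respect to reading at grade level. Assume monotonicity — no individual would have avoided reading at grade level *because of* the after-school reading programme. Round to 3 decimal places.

PS ≈ 0.299

Let p₁ = 0.46, p₀ = 0.23.
Under exogeneity and monotonicity, PS = (p₁ − p₀) / (1 − p₀).
PS = (0.46 − 0.23) / (1 − 0.23) = 0.23 / 0.77 ≈ 0.2987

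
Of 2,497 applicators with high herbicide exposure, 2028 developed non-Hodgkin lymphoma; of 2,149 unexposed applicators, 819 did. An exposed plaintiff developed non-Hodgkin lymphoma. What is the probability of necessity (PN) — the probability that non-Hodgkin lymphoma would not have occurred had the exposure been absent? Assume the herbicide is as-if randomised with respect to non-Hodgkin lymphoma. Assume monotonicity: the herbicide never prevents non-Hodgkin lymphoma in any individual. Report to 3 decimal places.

p₁ = P(outcome | exposed) = 2028/2497 = 0.81217
p₀ = P(outcome | unexposed) = 819/2149 = 0.38111
Under exogeneity and monotonicity, PN = (p₁ − p₀) / p₁.
PN = (0.81217 − 0.38111) / 0.81217 = 0.43107 / 0.81217 ≈ 0.5308

PN ≈ 0.531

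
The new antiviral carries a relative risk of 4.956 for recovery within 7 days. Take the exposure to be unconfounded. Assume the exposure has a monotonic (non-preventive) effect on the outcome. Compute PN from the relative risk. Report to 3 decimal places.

Under exogeneity and monotonicity, PN = (RR − 1) / RR = 1 − 1/RR.
PN = (4.956 − 1) / 4.956 = 3.956 / 4.956 ≈ 0.7982

PN ≈ 0.798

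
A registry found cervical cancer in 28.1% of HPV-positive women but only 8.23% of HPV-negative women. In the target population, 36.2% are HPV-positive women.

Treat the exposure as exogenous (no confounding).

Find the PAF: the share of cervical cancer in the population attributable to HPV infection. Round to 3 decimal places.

PAF ≈ 0.466

p₁ = 0.281, p₀ = 0.0823.
Overall risk P(Y=1) = π·p₁ + (1−π)·p₀ = 0.362×0.281 + 0.638×0.0823 = 0.15423.
Under exogeneity, PAF = [P(Y=1) − p₀] / P(Y=1).
PAF = (0.15423 − 0.0823) / 0.15423 ≈ 0.4664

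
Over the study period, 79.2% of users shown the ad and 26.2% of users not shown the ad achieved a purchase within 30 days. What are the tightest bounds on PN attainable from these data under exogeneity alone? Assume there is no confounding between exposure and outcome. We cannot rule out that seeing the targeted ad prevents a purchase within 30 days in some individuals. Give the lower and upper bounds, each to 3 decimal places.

0.669 ≤ PN ≤ 0.932

p₁ = 0.792, p₀ = 0.262.
Under exogeneity alone the bounds on PN are max{0,(p₁−p₀)/p₁} ≤ PN ≤ min{1,(1−p₀)/p₁}.
  lower = (p₁ − p₀)/p₁ = 0.53 / 0.792 ≈ 0.6692
  upper = min{1, (1 − p₀)/p₁} = 0.738 / 0.792 ≈ 0.9318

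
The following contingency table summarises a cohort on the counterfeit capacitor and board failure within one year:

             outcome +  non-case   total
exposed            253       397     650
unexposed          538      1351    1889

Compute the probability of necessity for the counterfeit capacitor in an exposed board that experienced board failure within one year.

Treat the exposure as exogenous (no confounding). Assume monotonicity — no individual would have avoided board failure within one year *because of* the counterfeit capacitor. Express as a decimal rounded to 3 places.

p₁ = P(outcome | exposed) = 253/650 = 0.38923
p₀ = P(outcome | unexposed) = 538/1889 = 0.28481
Under exogeneity and monotonicity, PN = (p₁ − p₀)/p₁.
PN = (0.38923 − 0.28481) / 0.38923 ≈ 0.2683

PN ≈ 0.268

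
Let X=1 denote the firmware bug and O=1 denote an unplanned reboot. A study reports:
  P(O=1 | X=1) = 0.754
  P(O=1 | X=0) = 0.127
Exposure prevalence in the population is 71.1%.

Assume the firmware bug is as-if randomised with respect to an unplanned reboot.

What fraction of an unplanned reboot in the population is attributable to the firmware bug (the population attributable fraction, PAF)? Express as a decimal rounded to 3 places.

PAF ≈ 0.778

Let p₁ = 0.754, p₀ = 0.127.
Overall risk P(Y=1) = π·p₁ + (1−π)·p₀ = 0.711×0.754 + 0.289×0.127 = 0.5728.
Under exogeneity, PAF = [P(Y=1) − p₀] / P(Y=1).
PAF = (0.5728 − 0.127) / 0.5728 ≈ 0.7783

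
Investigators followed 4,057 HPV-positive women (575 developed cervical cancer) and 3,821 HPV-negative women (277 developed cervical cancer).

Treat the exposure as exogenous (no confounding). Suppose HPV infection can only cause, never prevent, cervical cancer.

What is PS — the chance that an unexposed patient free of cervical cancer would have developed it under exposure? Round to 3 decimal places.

p₁ = P(outcome | exposed) = 575/4057 = 0.14173
p₀ = P(outcome | unexposed) = 277/3821 = 0.072494
Under exogeneity and monotonicity, PS = (p₁ − p₀) / (1 − p₀).
PS = (0.14173 − 0.072494) / (1 − 0.072494) = 0.069236 / 0.92751 ≈ 0.0746

PS ≈ 0.075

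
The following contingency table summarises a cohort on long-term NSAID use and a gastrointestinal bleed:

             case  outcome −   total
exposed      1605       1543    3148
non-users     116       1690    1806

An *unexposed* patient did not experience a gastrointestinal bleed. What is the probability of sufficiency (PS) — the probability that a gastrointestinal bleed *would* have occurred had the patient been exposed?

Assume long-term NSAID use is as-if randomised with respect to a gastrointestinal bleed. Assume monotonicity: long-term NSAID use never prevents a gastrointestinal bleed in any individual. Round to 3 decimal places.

p₁ = P(outcome | exposed) = 1605/3148 = 0.50985
p₀ = P(outcome | unexposed) = 116/1806 = 0.06423
Under exogeneity and monotonicity, PS = (p₁ − p₀)/(1 − p₀).
PS = (0.50985 − 0.06423) / 0.93577 ≈ 0.4762

PS ≈ 0.476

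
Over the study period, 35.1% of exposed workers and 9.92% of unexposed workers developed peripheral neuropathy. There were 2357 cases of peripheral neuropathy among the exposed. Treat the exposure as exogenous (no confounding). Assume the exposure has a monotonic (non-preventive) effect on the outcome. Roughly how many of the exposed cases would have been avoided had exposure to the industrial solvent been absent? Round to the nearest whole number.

p₁ = 0.351, p₀ = 0.0992.
PN = (p₁ − p₀)/p₁ = (0.351 − 0.0992) / 0.351 ≈ 0.71738.
Attributable cases ≈ PN × (exposed cases) = 0.71738 × 2357 ≈ 1690.86.

about 1691 cases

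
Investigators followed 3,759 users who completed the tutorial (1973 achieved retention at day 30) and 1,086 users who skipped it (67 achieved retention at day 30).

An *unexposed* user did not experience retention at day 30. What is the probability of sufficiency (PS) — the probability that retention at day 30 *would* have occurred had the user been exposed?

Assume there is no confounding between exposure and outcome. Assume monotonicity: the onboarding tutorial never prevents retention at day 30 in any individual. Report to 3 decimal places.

PS ≈ 0.494

p₁ = P(outcome | exposed) = 1973/3759 = 0.52487
p₀ = P(outcome | unexposed) = 67/1086 = 0.061694
Under exogeneity and monotonicity, PS = (p₁ − p₀) / (1 − p₀).
PS = (0.52487 − 0.061694) / (1 − 0.061694) = 0.46318 / 0.93831 ≈ 0.4936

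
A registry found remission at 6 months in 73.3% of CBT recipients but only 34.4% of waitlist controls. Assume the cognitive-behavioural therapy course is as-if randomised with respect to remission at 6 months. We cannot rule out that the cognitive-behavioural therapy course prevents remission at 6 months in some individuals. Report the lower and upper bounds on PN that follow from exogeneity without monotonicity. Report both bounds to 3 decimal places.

p₁ = 0.733, p₀ = 0.344.
Under exogeneity alone the bounds on PN are max{0,(p₁−p₀)/p₁} ≤ PN ≤ min{1,(1−p₀)/p₁}.
  lower = (p₁ − p₀)/p₁ = 0.389 / 0.733 ≈ 0.5307
  upper = min{1, (1 − p₀)/p₁} = 0.656 / 0.733 ≈ 0.8950

0.531 ≤ PN ≤ 0.895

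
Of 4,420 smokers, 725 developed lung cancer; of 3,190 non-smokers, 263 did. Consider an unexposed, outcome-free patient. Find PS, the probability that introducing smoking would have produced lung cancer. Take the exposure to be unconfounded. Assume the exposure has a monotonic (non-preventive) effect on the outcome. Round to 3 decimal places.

PS ≈ 0.089

p₁ = P(outcome | exposed) = 725/4420 = 0.16403
p₀ = P(outcome | unexposed) = 263/3190 = 0.082445
Under exogeneity and monotonicity, PS = (p₁ − p₀) / (1 − p₀).
PS = (0.16403 − 0.082445) / (1 − 0.082445) = 0.081582 / 0.91755 ≈ 0.0889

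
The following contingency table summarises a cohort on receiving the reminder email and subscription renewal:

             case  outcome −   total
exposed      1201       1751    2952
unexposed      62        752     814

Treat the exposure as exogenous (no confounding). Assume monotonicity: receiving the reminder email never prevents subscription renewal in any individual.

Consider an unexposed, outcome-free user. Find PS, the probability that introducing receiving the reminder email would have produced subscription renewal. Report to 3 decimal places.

PS ≈ 0.358

p₁ = P(outcome | exposed) = 1201/2952 = 0.40684
p₀ = P(outcome | unexposed) = 62/814 = 0.076167
Under exogeneity and monotonicity, PS = (p₁ − p₀)/(1 − p₀).
PS = (0.40684 − 0.076167) / 0.92383 ≈ 0.3579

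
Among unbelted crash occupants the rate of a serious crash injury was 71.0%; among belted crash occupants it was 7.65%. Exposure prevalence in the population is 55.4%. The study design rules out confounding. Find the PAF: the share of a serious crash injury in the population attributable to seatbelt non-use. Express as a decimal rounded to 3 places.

p₁ = 0.71, p₀ = 0.0765.
Overall risk P(Y=1) = π·p₁ + (1−π)·p₀ = 0.554×0.71 + 0.446×0.0765 = 0.42746.
Under exogeneity, PAF = [P(Y=1) − p₀] / P(Y=1).
PAF = (0.42746 − 0.0765) / 0.42746 ≈ 0.8210

PAF ≈ 0.821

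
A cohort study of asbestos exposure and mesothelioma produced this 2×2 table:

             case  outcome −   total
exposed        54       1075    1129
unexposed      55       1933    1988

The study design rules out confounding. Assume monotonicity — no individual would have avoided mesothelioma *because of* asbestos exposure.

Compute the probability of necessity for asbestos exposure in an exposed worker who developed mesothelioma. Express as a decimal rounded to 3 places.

p₁ = P(outcome | exposed) = 54/1129 = 0.04783
p₀ = P(outcome | unexposed) = 55/1988 = 0.027666
Under exogeneity and monotonicity, PN = (p₁ − p₀) / p₁.
PN = (0.04783 − 0.027666) / 0.04783 = 0.020164 / 0.04783 ≈ 0.4216

PN ≈ 0.422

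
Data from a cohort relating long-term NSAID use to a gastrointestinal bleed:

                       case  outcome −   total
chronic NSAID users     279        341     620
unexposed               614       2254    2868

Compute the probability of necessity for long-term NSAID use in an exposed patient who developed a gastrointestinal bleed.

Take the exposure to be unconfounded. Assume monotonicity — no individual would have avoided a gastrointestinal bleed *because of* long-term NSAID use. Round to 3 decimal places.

p₁ = P(outcome | exposed) = 279/620 = 0.45
p₀ = P(outcome | unexposed) = 614/2868 = 0.21409
Under exogeneity and monotonicity, PN = (p₁ − p₀)/p₁.
PN = (0.45 − 0.21409) / 0.45 ≈ 0.5243

PN ≈ 0.524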